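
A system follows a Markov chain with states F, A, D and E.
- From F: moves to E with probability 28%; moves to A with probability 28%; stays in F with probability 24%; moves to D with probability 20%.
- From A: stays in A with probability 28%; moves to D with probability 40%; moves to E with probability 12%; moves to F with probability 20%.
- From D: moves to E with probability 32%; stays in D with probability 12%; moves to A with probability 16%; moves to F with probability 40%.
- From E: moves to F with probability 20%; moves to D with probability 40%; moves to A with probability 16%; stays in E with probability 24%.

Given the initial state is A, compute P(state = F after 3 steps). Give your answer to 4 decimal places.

Propagate the distribution vector 3 steps from A.
After 0 steps: (0.0000, 1.0000, 0.0000, 0.0000)
After 1 step: (0.2000, 0.2800, 0.4000, 0.1200)
After 2 steps: (0.2880, 0.2176, 0.2480, 0.2464)
After 3 steps: (0.2611, 0.2207, 0.2730, 0.2452)
P(in F after 3 steps) = 0.2611

0.2611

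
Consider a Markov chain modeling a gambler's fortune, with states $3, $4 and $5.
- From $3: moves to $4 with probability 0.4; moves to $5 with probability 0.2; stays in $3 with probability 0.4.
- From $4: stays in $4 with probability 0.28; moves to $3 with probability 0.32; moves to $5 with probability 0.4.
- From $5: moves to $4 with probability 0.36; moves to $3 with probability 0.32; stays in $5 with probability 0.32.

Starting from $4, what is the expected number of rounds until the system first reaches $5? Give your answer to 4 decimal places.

3.0263

Let t(s) be the expected number of rounds to first reach $5 from state s, with t($5) = 0. Conditioning on the first round:
t($3) = 1 + 0.4·t($3) + 0.4·t($4)
t($4) = 1 + 0.32·t($3) + 0.28·t($4)
Solving: t($3) = 3.6842, t($4) = 3.0263.
Expected rounds from $4 to $5: 3.0263.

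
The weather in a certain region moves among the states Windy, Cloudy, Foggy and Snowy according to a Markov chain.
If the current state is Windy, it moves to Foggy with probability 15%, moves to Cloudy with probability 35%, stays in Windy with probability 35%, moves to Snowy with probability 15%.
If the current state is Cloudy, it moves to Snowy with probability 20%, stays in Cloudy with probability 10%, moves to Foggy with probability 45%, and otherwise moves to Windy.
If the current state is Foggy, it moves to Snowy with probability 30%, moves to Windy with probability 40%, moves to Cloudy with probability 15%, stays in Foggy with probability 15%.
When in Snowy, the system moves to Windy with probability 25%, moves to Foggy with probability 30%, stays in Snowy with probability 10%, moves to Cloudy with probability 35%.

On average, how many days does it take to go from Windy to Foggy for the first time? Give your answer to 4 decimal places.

3.8846

Let t(s) be the expected number of days to first reach Foggy from state s, with t(Foggy) = 0. Conditioning on the first day:
t(Windy) = 1 + 0.35·t(Windy) + 0.35·t(Cloudy) + 0.15·t(Snowy)
t(Cloudy) = 1 + 0.25·t(Windy) + 0.1·t(Cloudy) + 0.2·t(Snowy)
t(Snowy) = 1 + 0.25·t(Windy) + 0.35·t(Cloudy) + 0.1·t(Snowy)
Solving: t(Windy) = 3.8846, t(Cloudy) = 2.9301, t(Snowy) = 3.3296.
Expected days from Windy to Foggy: 3.8846.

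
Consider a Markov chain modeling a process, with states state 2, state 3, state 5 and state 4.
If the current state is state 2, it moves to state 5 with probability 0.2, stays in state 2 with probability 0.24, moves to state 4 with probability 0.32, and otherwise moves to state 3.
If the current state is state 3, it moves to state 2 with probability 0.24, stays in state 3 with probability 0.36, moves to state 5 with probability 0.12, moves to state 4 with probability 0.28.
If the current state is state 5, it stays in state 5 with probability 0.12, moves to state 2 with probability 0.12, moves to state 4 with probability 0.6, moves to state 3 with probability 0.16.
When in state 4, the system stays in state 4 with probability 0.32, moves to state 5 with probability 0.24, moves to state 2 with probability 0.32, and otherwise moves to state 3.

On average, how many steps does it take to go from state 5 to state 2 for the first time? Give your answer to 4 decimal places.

Let t(s) be the expected number of steps to first reach state 2 from state s, with t(state 2) = 0. Conditioning on the first step:
t(state 3) = 1 + 0.36·t(state 3) + 0.12·t(state 5) + 0.28·t(state 4)
t(state 5) = 1 + 0.16·t(state 3) + 0.12·t(state 5) + 0.6·t(state 4)
t(state 4) = 1 + 0.12·t(state 3) + 0.24·t(state 5) + 0.32·t(state 4)
Solving: t(state 3) = 4.0280, t(state 5) = 4.4196, t(state 4) = 3.7413.
Expected steps from state 5 to state 2: 4.4196.

4.4196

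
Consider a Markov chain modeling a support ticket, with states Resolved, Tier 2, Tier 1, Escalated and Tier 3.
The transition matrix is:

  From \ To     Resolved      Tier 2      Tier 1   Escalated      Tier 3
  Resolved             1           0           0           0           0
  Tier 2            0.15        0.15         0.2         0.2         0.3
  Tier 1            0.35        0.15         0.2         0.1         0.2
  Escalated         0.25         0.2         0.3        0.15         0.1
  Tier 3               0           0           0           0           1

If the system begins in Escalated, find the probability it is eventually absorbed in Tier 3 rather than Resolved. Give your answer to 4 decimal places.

0.3849

Let h(s) be the probability of absorption at Tier 3 starting from transient state s. Then h(Tier 3) = 1 and h(Resolved) = 0. By first-step analysis:
h(Tier 2) = 0.15·0 + 0.15·h(Tier 2) + 0.2·h(Tier 1) + 0.2·h(Escalated) + 0.3·1
h(Tier 1) = 0.35·0 + 0.15·h(Tier 2) + 0.2·h(Tier 1) + 0.1·h(Escalated) + 0.2·1
h(Escalated) = 0.25·0 + 0.2·h(Tier 2) + 0.3·h(Tier 1) + 0.15·h(Escalated) + 0.1·1
Solving: h(Tier 2) = 0.5373, h(Tier 1) = 0.3989, h(Escalated) = 0.3849.
Starting from Escalated, the probability is 0.3849.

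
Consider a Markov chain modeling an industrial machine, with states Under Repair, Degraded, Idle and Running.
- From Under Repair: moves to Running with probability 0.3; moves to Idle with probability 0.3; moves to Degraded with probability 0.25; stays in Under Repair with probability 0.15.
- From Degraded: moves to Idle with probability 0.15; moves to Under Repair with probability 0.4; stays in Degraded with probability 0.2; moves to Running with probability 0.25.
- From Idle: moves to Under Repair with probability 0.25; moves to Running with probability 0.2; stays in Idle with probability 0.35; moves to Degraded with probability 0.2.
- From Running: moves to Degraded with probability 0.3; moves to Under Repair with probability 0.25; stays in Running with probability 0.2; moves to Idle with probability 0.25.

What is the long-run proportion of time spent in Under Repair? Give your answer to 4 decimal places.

0.2596

Let the stationary distribution be π with π = πP and π_1 + π_2 + π_3 + π_4 = 1.
π_1 = 0.15·π_1 + 0.4·π_2 + 0.25·π_3 + 0.25·π_4
π_2 = 0.25·π_1 + 0.2·π_2 + 0.2·π_3 + 0.3·π_4
π_3 = 0.3·π_1 + 0.15·π_2 + 0.35·π_3 + 0.25·π_4
Solving with the normalization constraint gives π = (0.2596, 0.2368, 0.2659, 0.2378).
So the stationary probability of Under Repair is 0.2596.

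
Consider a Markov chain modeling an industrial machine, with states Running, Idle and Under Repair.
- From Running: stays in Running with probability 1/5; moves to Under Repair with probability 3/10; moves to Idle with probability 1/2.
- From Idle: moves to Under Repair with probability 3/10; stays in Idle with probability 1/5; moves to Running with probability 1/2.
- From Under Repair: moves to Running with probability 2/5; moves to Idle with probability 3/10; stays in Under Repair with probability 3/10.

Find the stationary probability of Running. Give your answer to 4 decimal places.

Let the stationary distribution be π with π = πP and π_1 + π_2 + π_3 = 1.
π_1 = 0.2·π_1 + 0.5·π_2 + 0.4·π_3
π_2 = 0.5·π_1 + 0.2·π_2 + 0.3·π_3
Solving with the normalization constraint gives π = (0.3615, 0.3385, 0.3000).
So the stationary probability of Running is 0.3615.

0.3615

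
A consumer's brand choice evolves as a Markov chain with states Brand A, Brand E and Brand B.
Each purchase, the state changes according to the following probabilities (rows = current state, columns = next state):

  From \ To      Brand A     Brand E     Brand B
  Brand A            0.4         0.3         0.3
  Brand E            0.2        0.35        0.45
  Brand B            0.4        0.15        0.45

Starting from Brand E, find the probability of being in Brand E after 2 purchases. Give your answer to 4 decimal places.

Sum over the intermediate state after 1 purchase:
P = P(Brand E→Brand A)·P(Brand A→Brand E) + P(Brand E→Brand E)·P(Brand E→Brand E) + P(Brand E→Brand B)·P(Brand B→Brand E)
  = 0.2×0.3 + 0.35×0.35 + 0.45×0.15
  = 0.0600 + 0.1225 + 0.0675 = 0.2500

0.2500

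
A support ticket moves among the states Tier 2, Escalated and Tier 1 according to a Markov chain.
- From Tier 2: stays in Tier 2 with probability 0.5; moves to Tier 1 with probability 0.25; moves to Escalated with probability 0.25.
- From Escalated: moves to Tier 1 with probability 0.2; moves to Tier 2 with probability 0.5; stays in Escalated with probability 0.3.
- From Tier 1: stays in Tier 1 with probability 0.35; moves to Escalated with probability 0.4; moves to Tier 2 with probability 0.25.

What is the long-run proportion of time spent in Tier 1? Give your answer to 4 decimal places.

Let the stationary distribution be π with π = πP and π_1 + π_2 + π_3 = 1.
π_1 = 0.5·π_1 + 0.5·π_2 + 0.25·π_3
π_2 = 0.25·π_1 + 0.3·π_2 + 0.4·π_3
Solving with the normalization constraint gives π = (0.4348, 0.3043, 0.2609).
So the stationary probability of Tier 1 is 0.2609.

0.2609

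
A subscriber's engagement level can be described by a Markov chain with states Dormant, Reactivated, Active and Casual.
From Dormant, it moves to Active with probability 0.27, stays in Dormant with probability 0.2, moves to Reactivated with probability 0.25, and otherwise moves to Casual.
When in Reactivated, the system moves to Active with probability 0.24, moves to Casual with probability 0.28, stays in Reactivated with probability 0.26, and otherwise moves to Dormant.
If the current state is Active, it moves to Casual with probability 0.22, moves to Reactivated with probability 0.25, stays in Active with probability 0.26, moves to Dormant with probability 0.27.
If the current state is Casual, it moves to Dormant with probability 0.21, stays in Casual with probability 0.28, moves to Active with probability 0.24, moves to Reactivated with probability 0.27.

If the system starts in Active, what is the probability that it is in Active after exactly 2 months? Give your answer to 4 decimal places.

Propagate the distribution vector 2 months from Active.
After 0 months: (0.0000, 0.0000, 1.0000, 0.0000)
After 1 month: (0.2700, 0.2500, 0.2600, 0.2200)
After 2 months: (0.2254, 0.2569, 0.2533, 0.2644)
P(in Active after 2 months) = 0.2533

0.2533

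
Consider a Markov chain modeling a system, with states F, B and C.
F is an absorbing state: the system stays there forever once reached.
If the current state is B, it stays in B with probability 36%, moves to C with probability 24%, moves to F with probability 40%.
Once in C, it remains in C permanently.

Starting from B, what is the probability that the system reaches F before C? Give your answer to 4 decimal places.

Let h(s) be the probability of absorption at F starting from transient state s. Then h(F) = 1 and h(C) = 0. By first-step analysis:
h(B) = 0.4·1 + 0.36·h(B) + 0.24·0
Solving: h(B) = 0.6250.
Starting from B, the probability is 0.6250.

0.6250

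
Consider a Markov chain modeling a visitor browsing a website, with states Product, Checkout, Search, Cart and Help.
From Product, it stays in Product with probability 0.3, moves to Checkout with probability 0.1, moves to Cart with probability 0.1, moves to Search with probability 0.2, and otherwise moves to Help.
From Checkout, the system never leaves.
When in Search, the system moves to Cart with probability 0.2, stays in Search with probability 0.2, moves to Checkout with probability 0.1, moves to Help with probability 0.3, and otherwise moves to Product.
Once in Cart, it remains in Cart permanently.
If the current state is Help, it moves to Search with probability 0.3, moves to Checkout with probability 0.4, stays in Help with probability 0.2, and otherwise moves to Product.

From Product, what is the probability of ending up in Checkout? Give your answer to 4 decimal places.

Let h(s) be the probability of absorption at Checkout starting from transient state s. Then h(Checkout) = 1 and h(Cart) = 0. By first-step analysis:
h(Product) = 0.3·h(Product) + 0.1·1 + 0.2·h(Search) + 0.1·0 + 0.3·h(Help)
h(Search) = 0.2·h(Product) + 0.1·1 + 0.2·h(Search) + 0.2·0 + 0.3·h(Help)
h(Help) = 0.1·h(Product) + 0.4·1 + 0.3·h(Search) + 0.2·h(Help)
Solving: h(Product) = 0.6557, h(Search) = 0.5902, h(Help) = 0.8033.
Starting from Product, the probability is 0.6557.

0.6557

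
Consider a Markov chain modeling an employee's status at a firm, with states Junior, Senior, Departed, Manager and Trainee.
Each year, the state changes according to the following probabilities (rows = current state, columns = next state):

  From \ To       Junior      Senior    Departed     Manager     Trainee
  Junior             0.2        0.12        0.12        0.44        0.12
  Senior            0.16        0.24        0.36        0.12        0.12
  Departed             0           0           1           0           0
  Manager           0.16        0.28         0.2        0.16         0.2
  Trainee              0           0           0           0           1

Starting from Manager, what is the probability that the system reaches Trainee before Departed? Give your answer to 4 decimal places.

0.4256

Let h(s) be the probability of absorption at Trainee starting from transient state s. Then h(Trainee) = 1 and h(Departed) = 0. By first-step analysis:
h(Junior) = 0.2·h(Junior) + 0.12·h(Senior) + 0.12·0 + 0.44·h(Manager) + 0.12·1
h(Senior) = 0.16·h(Junior) + 0.24·h(Senior) + 0.36·0 + 0.12·h(Manager) + 0.12·1
h(Manager) = 0.16·h(Junior) + 0.28·h(Senior) + 0.2·0 + 0.16·h(Manager) + 0.2·1
Solving: h(Junior) = 0.4315, h(Senior) = 0.3159, h(Manager) = 0.4256.
Starting from Manager, the probability is 0.4256.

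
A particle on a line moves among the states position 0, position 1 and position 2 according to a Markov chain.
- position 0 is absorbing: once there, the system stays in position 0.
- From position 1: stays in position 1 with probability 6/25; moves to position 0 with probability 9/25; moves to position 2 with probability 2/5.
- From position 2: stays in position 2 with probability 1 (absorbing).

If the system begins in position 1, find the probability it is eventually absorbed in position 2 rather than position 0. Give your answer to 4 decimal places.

Let h(s) be the probability of absorption at position 2 starting from transient state s. Then h(position 2) = 1 and h(position 0) = 0. By first-step analysis:
h(position 1) = 0.36·0 + 0.24·h(position 1) + 0.4·1
Solving: h(position 1) = 0.5263.
Starting from position 1, the probability is 0.5263.

0.5263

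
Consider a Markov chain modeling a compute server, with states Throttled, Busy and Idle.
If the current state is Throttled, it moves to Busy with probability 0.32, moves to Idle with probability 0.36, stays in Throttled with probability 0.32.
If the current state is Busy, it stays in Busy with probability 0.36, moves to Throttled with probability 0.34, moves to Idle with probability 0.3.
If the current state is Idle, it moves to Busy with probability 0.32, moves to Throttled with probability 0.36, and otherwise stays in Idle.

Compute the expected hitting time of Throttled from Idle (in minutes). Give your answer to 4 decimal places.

2.8302

Let t(s) be the expected number of minutes to first reach Throttled from state s, with t(Throttled) = 0. Conditioning on the first minute:
t(Busy) = 1 + 0.36·t(Busy) + 0.3·t(Idle)
t(Idle) = 1 + 0.32·t(Busy) + 0.32·t(Idle)
Solving: t(Busy) = 2.8892, t(Idle) = 2.8302.
Expected minutes from Idle to Throttled: 2.8302.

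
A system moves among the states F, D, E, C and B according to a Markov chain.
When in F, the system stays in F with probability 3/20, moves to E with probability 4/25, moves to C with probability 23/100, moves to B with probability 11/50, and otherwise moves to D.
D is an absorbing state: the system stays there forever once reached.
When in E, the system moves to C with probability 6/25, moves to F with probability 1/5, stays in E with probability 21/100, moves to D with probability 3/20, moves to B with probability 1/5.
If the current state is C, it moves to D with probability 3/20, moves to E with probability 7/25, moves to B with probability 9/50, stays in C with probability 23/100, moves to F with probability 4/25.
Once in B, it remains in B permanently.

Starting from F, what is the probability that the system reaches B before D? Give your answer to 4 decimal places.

0.5067

Let h(s) be the probability of absorption at B starting from transient state s. Then h(B) = 1 and h(D) = 0. By first-step analysis:
h(F) = 0.15·h(F) + 0.24·0 + 0.16·h(E) + 0.23·h(C) + 0.22·1
h(E) = 0.2·h(F) + 0.15·0 + 0.21·h(E) + 0.24·h(C) + 0.2·1
h(C) = 0.16·h(F) + 0.15·0 + 0.28·h(E) + 0.23·h(C) + 0.18·1
Solving: h(F) = 0.5067, h(E) = 0.5446, h(C) = 0.5371.
Starting from F, the probability is 0.5067.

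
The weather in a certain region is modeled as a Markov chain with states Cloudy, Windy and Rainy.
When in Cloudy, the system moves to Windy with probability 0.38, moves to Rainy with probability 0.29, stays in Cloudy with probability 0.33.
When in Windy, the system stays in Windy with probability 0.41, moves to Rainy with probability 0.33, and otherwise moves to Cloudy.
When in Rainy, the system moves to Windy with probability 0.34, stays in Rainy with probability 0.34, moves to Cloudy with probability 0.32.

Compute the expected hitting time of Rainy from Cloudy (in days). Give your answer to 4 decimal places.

Let t(s) be the expected number of days to first reach Rainy from state s, with t(Rainy) = 0. Conditioning on the first day:
t(Cloudy) = 1 + 0.33·t(Cloudy) + 0.38·t(Windy)
t(Windy) = 1 + 0.26·t(Cloudy) + 0.41·t(Windy)
Solving: t(Cloudy) = 3.2715, t(Windy) = 3.1366.
Expected days from Cloudy to Rainy: 3.2715.

3.2715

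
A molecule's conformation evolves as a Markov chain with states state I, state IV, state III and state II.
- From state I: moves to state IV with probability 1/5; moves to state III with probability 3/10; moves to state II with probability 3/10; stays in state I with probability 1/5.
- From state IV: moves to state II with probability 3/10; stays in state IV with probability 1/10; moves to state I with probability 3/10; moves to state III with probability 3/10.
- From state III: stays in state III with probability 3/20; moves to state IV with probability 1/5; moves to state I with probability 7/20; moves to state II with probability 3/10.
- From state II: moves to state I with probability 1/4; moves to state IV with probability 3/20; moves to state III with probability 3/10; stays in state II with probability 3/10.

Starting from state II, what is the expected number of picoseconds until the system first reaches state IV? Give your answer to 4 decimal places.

Let t(s) be the expected number of picoseconds to first reach state IV from state s, with t(state IV) = 0. Conditioning on the first picosecond:
t(state I) = 1 + 0.2·t(state I) + 0.3·t(state III) + 0.3·t(state II)
t(state III) = 1 + 0.35·t(state I) + 0.15·t(state III) + 0.3·t(state II)
t(state II) = 1 + 0.25·t(state I) + 0.3·t(state III) + 0.3·t(state II)
Solving: t(state I) = 5.4054, t(state III) = 5.4054, t(state II) = 5.6757.
Expected picoseconds from state II to state IV: 5.6757.

5.6757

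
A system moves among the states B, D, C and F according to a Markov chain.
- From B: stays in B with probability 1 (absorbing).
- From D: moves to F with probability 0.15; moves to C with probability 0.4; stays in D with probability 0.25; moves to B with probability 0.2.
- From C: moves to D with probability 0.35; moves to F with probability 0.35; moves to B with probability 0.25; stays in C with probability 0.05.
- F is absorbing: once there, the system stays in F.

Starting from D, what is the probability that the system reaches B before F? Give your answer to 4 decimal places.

0.5066

Let h(s) be the probability of absorption at B starting from transient state s. Then h(B) = 1 and h(F) = 0. By first-step analysis:
h(D) = 0.2·1 + 0.25·h(D) + 0.4·h(C) + 0.15·0
h(C) = 0.25·1 + 0.35·h(D) + 0.05·h(C) + 0.35·0
Solving: h(D) = 0.5066, h(C) = 0.4498.
Starting from D, the probability is 0.5066.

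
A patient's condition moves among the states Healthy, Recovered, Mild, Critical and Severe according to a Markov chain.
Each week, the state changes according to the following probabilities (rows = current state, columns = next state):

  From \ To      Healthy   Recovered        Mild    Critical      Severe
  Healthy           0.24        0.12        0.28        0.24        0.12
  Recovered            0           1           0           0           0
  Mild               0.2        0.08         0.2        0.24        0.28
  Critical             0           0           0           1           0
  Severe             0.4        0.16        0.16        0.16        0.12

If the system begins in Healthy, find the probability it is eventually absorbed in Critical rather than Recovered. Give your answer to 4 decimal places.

0.6608

Let h(s) be the probability of absorption at Critical starting from transient state s. Then h(Critical) = 1 and h(Recovered) = 0. By first-step analysis:
h(Healthy) = 0.24·h(Healthy) + 0.12·0 + 0.28·h(Mild) + 0.24·1 + 0.12·h(Severe)
h(Mild) = 0.2·h(Healthy) + 0.08·0 + 0.2·h(Mild) + 0.24·1 + 0.28·h(Severe)
h(Severe) = 0.4·h(Healthy) + 0.16·0 + 0.16·h(Mild) + 0.16·1 + 0.12·h(Severe)
Solving: h(Healthy) = 0.6608, h(Mild) = 0.6770, h(Severe) = 0.6053.
Starting from Healthy, the probability is 0.6608.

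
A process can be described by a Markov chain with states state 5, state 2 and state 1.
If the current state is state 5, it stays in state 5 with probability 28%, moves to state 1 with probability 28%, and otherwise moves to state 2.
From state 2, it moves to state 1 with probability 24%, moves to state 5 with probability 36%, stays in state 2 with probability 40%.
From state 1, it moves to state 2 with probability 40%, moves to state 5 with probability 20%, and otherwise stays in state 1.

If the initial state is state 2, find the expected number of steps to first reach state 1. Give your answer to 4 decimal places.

Let t(s) be the expected number of steps to first reach state 1 from state s, with t(state 1) = 0. Conditioning on the first step:
t(state 5) = 1 + 0.28·t(state 5) + 0.44·t(state 2)
t(state 2) = 1 + 0.36·t(state 5) + 0.4·t(state 2)
Solving: t(state 5) = 3.8012, t(state 2) = 3.9474.
Expected steps from state 2 to state 1: 3.9474.

3.9474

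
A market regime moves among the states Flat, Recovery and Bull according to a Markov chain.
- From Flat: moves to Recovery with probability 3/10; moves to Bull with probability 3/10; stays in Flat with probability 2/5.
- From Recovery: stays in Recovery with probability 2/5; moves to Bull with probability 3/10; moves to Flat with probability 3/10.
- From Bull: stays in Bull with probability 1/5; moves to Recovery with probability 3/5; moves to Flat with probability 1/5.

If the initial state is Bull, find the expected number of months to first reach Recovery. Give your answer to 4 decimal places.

1.9048

Let t(s) be the expected number of months to first reach Recovery from state s, with t(Recovery) = 0. Conditioning on the first month:
t(Flat) = 1 + 0.4·t(Flat) + 0.3·t(Bull)
t(Bull) = 1 + 0.2·t(Flat) + 0.2·t(Bull)
Solving: t(Flat) = 2.6190, t(Bull) = 1.9048.
Expected months from Bull to Recovery: 1.9048.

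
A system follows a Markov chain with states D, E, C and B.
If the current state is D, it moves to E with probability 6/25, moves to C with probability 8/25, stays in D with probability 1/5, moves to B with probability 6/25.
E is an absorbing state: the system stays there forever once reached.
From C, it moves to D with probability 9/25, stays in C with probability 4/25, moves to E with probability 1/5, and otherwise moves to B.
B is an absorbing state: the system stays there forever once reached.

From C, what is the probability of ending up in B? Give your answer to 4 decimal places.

0.5575

Let h(s) be the probability of absorption at B starting from transient state s. Then h(B) = 1 and h(E) = 0. By first-step analysis:
h(D) = 0.2·h(D) + 0.24·0 + 0.32·h(C) + 0.24·1
h(C) = 0.36·h(D) + 0.2·0 + 0.16·h(C) + 0.28·1
Solving: h(D) = 0.5230, h(C) = 0.5575.
Starting from C, the probability is 0.5575.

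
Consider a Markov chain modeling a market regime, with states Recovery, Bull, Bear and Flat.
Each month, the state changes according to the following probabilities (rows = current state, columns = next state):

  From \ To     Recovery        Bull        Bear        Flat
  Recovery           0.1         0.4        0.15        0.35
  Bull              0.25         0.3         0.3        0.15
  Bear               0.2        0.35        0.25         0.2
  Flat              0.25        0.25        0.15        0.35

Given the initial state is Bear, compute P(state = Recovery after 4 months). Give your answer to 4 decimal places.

0.2078

Propagate the distribution vector 4 months from Bear.
After 0 months: (0.0000, 0.0000, 1.0000, 0.0000)
After 1 month: (0.2000, 0.3500, 0.2500, 0.2000)
After 2 months: (0.2075, 0.3225, 0.2275, 0.2425)
After 3 months: (0.2075, 0.3200, 0.2211, 0.2514)
After 4 months: (0.2078, 0.3192, 0.2201, 0.2528)
P(in Recovery after 4 months) = 0.2078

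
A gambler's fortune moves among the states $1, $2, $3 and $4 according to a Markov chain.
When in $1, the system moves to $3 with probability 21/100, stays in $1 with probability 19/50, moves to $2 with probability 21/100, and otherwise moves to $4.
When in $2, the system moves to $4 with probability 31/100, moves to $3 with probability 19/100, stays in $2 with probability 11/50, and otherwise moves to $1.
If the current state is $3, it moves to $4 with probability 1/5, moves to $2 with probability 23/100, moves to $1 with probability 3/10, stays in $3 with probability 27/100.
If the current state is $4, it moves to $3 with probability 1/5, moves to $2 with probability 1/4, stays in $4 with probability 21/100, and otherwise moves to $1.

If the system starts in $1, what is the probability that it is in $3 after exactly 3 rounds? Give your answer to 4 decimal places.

Propagate the distribution vector 3 rounds from $1.
After 0 rounds: (1.0000, 0.0000, 0.0000, 0.0000)
After 1 round: (0.3800, 0.2100, 0.2100, 0.2000)
After 2 rounds: (0.3342, 0.2243, 0.2164, 0.2251)
After 3 rounds: (0.3313, 0.2256, 0.2162, 0.2269)
P(in $3 after 3 rounds) = 0.2162

0.2162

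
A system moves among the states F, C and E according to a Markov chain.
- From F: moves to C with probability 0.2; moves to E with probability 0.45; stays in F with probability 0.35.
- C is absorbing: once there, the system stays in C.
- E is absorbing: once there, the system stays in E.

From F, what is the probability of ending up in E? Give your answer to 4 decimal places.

0.6923

Let h(s) be the probability of absorption at E starting from transient state s. Then h(E) = 1 and h(C) = 0. By first-step analysis:
h(F) = 0.35·h(F) + 0.2·0 + 0.45·1
Solving: h(F) = 0.6923.
Starting from F, the probability is 0.6923.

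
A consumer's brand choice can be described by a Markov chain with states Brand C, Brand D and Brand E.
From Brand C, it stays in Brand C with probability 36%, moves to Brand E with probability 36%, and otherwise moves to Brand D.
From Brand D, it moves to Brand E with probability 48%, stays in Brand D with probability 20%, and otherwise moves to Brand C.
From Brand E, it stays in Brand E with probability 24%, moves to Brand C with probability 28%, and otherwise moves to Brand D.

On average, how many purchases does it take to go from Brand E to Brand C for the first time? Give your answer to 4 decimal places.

Let t(s) be the expected number of purchases to first reach Brand C from state s, with t(Brand C) = 0. Conditioning on the first purchase:
t(Brand D) = 1 + 0.2·t(Brand D) + 0.48·t(Brand E)
t(Brand E) = 1 + 0.48·t(Brand D) + 0.24·t(Brand E)
Solving: t(Brand D) = 3.2839, t(Brand E) = 3.3898.
Expected purchases from Brand E to Brand C: 3.3898.

3.3898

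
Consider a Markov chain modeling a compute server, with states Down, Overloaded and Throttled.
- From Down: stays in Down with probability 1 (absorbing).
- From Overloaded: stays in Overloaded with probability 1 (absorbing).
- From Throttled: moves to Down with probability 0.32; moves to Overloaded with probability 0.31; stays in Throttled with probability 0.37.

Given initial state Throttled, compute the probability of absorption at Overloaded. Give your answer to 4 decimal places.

0.4921

Let h(s) be the probability of absorption at Overloaded starting from transient state s. Then h(Overloaded) = 1 and h(Down) = 0. By first-step analysis:
h(Throttled) = 0.32·0 + 0.31·1 + 0.37·h(Throttled)
Solving: h(Throttled) = 0.4921.
Starting from Throttled, the probability is 0.4921.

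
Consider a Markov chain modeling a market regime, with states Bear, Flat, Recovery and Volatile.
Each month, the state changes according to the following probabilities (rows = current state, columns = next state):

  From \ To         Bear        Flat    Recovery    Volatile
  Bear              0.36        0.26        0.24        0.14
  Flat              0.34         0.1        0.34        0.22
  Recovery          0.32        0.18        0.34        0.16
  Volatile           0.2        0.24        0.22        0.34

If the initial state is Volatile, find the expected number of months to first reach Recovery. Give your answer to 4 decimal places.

3.9790

Let t(s) be the expected number of months to first reach Recovery from state s, with t(Recovery) = 0. Conditioning on the first month:
t(Bear) = 1 + 0.36·t(Bear) + 0.26·t(Flat) + 0.14·t(Volatile)
t(Flat) = 1 + 0.34·t(Bear) + 0.1·t(Flat) + 0.22·t(Volatile)
t(Volatile) = 1 + 0.2·t(Bear) + 0.24·t(Flat) + 0.34·t(Volatile)
Solving: t(Bear) = 3.8740, t(Flat) = 3.5473, t(Volatile) = 3.9790.
Expected months from Volatile to Recovery: 3.9790.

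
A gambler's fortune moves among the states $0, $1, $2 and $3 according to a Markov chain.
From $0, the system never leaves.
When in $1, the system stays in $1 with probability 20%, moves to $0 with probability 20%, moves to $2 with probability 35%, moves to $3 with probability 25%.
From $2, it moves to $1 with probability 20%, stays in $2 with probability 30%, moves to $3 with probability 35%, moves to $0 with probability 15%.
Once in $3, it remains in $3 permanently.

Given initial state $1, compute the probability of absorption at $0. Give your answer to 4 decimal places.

0.3929

Let h(s) be the probability of absorption at $0 starting from transient state s. Then h($0) = 1 and h($3) = 0. By first-step analysis:
h($1) = 0.2·1 + 0.2·h($1) + 0.35·h($2) + 0.25·0
h($2) = 0.15·1 + 0.2·h($1) + 0.3·h($2) + 0.35·0
Solving: h($1) = 0.3929, h($2) = 0.3265.
Starting from $1, the probability is 0.3929.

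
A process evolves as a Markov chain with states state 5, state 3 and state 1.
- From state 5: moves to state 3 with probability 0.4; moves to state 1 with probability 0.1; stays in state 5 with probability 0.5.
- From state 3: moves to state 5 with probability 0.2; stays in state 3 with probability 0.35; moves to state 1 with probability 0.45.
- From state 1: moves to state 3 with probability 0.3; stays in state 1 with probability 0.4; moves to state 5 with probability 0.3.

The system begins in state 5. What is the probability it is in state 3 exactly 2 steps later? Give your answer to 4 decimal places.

0.3700

Sum over the intermediate state after 1 step:
P = P(state 5→state 5)·P(state 5→state 3) + P(state 5→state 3)·P(state 3→state 3) + P(state 5→state 1)·P(state 1→state 3)
  = 0.5×0.4 + 0.4×0.35 + 0.1×0.3
  = 0.2000 + 0.1400 + 0.0300 = 0.3700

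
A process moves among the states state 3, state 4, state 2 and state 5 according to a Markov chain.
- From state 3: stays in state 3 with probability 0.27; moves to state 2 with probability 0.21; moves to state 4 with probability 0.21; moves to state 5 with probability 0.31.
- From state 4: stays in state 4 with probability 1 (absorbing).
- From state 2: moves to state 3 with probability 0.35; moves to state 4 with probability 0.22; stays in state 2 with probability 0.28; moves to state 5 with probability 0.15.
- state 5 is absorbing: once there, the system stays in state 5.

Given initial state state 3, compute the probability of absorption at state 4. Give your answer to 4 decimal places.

0.4366

Let h(s) be the probability of absorption at state 4 starting from transient state s. Then h(state 4) = 1 and h(state 5) = 0. By first-step analysis:
h(state 3) = 0.27·h(state 3) + 0.21·1 + 0.21·h(state 2) + 0.31·0
h(state 2) = 0.35·h(state 3) + 0.22·1 + 0.28·h(state 2) + 0.15·0
Solving: h(state 3) = 0.4366, h(state 2) = 0.5178.
Starting from state 3, the probability is 0.4366.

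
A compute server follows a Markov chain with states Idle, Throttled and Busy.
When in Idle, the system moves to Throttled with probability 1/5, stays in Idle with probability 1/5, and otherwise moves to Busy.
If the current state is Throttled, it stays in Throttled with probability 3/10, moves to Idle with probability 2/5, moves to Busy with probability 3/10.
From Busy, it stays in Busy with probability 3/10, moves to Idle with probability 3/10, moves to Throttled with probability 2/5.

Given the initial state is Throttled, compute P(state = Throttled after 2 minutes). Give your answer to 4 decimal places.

0.2900

Sum over the intermediate state after 1 minute:
P = P(Throttled→Idle)·P(Idle→Throttled) + P(Throttled→Throttled)·P(Throttled→Throttled) + P(Throttled→Busy)·P(Busy→Throttled)
  = 0.4×0.2 + 0.3×0.3 + 0.3×0.4
  = 0.0800 + 0.0900 + 0.1200 = 0.2900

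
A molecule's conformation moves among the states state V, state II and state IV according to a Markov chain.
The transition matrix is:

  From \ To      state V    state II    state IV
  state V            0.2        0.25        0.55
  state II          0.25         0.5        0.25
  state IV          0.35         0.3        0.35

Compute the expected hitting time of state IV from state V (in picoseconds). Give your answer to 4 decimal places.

Let t(s) be the expected number of picoseconds to first reach state IV from state s, with t(state IV) = 0. Conditioning on the first picosecond:
t(state V) = 1 + 0.2·t(state V) + 0.25·t(state II)
t(state II) = 1 + 0.25·t(state V) + 0.5·t(state II)
Solving: t(state V) = 2.2222, t(state II) = 3.1111.
Expected picoseconds from state V to state IV: 2.2222.

2.2222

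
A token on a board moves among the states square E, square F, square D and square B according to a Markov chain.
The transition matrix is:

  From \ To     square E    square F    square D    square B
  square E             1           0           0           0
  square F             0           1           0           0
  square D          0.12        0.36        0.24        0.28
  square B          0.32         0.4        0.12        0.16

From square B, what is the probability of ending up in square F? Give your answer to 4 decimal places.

Let h(s) be the probability of absorption at square F starting from transient state s. Then h(square F) = 1 and h(square E) = 0. By first-step analysis:
h(square D) = 0.12·0 + 0.36·1 + 0.24·h(square D) + 0.28·h(square B)
h(square B) = 0.32·0 + 0.4·1 + 0.12·h(square D) + 0.16·h(square B)
Solving: h(square D) = 0.6852, h(square B) = 0.5741.
Starting from square B, the probability is 0.5741.

0.5741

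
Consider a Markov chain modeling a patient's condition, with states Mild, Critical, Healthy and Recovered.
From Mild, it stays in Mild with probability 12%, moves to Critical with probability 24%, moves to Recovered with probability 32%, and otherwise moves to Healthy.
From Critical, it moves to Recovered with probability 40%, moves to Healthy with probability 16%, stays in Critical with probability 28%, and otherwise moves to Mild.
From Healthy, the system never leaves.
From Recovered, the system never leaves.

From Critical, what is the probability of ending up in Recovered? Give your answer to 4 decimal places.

0.6774

Let h(s) be the probability of absorption at Recovered starting from transient state s. Then h(Recovered) = 1 and h(Healthy) = 0. By first-step analysis:
h(Mild) = 0.12·h(Mild) + 0.24·h(Critical) + 0.32·0 + 0.32·1
h(Critical) = 0.16·h(Mild) + 0.28·h(Critical) + 0.16·0 + 0.4·1
Solving: h(Mild) = 0.5484, h(Critical) = 0.6774.
Starting from Critical, the probability is 0.6774.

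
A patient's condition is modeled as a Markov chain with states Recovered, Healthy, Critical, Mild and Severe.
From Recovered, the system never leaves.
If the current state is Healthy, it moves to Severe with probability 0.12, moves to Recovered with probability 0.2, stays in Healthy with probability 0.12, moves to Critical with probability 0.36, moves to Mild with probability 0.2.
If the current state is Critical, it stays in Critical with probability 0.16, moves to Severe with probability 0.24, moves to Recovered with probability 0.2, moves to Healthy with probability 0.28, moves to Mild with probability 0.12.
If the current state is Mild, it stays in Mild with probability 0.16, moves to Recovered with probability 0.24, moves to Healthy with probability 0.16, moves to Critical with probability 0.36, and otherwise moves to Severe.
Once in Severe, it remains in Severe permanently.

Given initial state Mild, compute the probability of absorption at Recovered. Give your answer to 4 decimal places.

Let h(s) be the probability of absorption at Recovered starting from transient state s. Then h(Recovered) = 1 and h(Severe) = 0. By first-step analysis:
h(Healthy) = 0.2·1 + 0.12·h(Healthy) + 0.36·h(Critical) + 0.2·h(Mild) + 0.12·0
h(Critical) = 0.2·1 + 0.28·h(Healthy) + 0.16·h(Critical) + 0.12·h(Mild) + 0.24·0
h(Mild) = 0.24·1 + 0.16·h(Healthy) + 0.36·h(Critical) + 0.16·h(Mild) + 0.08·0
Solving: h(Healthy) = 0.5808, h(Critical) = 0.5202, h(Mild) = 0.6193.
Starting from Mild, the probability is 0.6193.

0.6193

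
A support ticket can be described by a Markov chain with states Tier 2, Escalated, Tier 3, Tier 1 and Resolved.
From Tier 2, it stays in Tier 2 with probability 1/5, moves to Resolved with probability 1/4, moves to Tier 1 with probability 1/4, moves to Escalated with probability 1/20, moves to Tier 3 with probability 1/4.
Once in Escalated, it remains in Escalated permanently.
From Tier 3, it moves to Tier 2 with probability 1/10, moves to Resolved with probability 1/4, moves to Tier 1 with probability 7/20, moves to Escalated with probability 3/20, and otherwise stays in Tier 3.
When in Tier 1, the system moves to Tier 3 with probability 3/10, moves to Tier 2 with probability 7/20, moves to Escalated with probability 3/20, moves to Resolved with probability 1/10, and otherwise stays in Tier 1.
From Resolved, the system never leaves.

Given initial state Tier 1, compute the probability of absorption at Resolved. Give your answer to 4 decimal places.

Let h(s) be the probability of absorption at Resolved starting from transient state s. Then h(Resolved) = 1 and h(Escalated) = 0. By first-step analysis:
h(Tier 2) = 0.2·h(Tier 2) + 0.05·0 + 0.25·h(Tier 3) + 0.25·h(Tier 1) + 0.25·1
h(Tier 3) = 0.1·h(Tier 2) + 0.15·0 + 0.15·h(Tier 3) + 0.35·h(Tier 1) + 0.25·1
h(Tier 1) = 0.35·h(Tier 2) + 0.15·0 + 0.3·h(Tier 3) + 0.1·h(Tier 1) + 0.1·1
Solving: h(Tier 2) = 0.6870, h(Tier 3) = 0.6151, h(Tier 1) = 0.5833.
Starting from Tier 1, the probability is 0.5833.

0.5833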